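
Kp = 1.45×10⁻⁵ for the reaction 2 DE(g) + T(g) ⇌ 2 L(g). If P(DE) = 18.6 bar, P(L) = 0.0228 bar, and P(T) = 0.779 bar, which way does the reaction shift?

Qp = P(L)² / (P(DE)²·P(T)) = (0.0228)² / ((18.6)²·(0.779)) = 1.93×10⁻⁶
Qp = 1.93×10⁻⁶ < Kp = 1.45×10⁻⁵, so the forward reaction proceeds.

toward products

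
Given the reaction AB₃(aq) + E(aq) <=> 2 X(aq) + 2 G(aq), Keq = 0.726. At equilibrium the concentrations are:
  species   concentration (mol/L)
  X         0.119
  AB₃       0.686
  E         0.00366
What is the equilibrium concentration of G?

[G] = 0.359 mol/L

At equilibrium, Keq = [X]²·[G]² / ([AB₃]·[E]) = 0.726.
(0.119)²·([G])² / ((0.686)·(0.00366)) = 0.726
[G]² = 0.129 ⇒ [G] = 0.359 mol/L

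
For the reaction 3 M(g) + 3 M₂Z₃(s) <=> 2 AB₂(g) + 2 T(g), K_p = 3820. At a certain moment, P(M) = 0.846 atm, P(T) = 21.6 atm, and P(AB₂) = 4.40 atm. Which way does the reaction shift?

(M₂Z₃ is a pure solid — omitted from Q_p.)
Q_p = P(AB₂)²·P(T)² / P(M)³ = (4.40)²·(21.6)² / (0.846)³ = 14900
Q_p = 14900 > K_p = 3820, so the reverse reaction proceeds.

to the left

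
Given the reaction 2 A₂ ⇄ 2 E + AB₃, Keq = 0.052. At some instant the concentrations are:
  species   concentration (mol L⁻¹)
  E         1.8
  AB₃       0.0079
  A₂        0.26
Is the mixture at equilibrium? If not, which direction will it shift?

Q = [E]²·[AB₃] / [A₂]² = (1.8)²·(0.0079) / (0.26)² = 0.38
Q = 0.38 > Keq = 0.052: net reverse reaction.

no; Q > K, reaction proceeds in reverse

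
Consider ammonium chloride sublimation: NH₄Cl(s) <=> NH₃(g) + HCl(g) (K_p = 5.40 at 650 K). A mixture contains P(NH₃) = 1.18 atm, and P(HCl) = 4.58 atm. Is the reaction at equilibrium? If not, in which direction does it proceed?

(NH₄Cl is a pure solid — omitted from Q_p.)
Q_p = P(NH₃)·P(HCl) = (1.18)·(4.58) = 5.40
Q_p = 5.40 = K_p, so the system is already at equilibrium.

neither direction; the system is at equilibrium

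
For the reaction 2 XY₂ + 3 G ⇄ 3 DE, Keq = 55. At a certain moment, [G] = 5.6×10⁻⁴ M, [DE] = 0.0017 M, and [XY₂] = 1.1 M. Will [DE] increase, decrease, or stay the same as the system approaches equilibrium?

increase

Q = [DE]³ / ([XY₂]²·[G]³) = (0.0017)³ / ((1.1)²·(5.6×10⁻⁴)³) = 23
Q = 23 < Keq = 55: net forward reaction.
DE is a product, so it increases.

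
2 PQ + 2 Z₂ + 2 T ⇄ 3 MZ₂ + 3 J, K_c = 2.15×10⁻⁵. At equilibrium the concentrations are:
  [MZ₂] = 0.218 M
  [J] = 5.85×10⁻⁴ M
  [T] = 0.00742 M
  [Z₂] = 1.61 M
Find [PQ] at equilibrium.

[PQ] = 0.0260 M

At equilibrium, K_c = [MZ₂]³·[J]³ / ([PQ]²·[Z₂]²·[T]²) = 2.15×10⁻⁵.
(0.218)³·(5.85×10⁻⁴)³ / (([PQ])²·(1.61)²·(0.00742)²) = 2.15×10⁻⁵
[PQ]² = 6.76×10⁻⁴ ⇒ [PQ] = 0.0260 M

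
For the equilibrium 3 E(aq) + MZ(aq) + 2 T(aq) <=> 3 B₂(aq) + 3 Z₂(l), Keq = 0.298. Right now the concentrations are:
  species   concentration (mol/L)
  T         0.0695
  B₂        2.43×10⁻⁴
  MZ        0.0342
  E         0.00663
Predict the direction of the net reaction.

(Z₂ is a pure liquid — omitted from Q.)
Q = [B₂]³ / ([E]³·[MZ]·[T]²) = (2.43×10⁻⁴)³ / ((0.00663)³·(0.0342)·(0.0695)²) = 0.298
Q = 0.298 = Keq, so the system is already at equilibrium.

neither direction; the system is at equilibrium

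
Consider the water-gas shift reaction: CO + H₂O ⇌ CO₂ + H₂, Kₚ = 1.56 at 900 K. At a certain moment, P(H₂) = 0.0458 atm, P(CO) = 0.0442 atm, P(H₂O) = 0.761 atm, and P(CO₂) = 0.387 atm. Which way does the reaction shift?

forward (toward products)

Qₚ = P(CO₂)·P(H₂) / (P(CO)·P(H₂O)) = (0.387)·(0.0458) / ((0.0442)·(0.761)) = 0.527
Qₚ = 0.527 < Kₚ = 1.56, so the forward reaction proceeds.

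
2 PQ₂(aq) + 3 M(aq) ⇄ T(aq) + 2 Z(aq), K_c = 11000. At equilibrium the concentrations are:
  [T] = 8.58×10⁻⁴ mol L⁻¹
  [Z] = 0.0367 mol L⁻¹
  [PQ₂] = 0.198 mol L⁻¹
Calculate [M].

At equilibrium, K_c = [T]·[Z]² / ([PQ₂]²·[M]³) = 11000.
(8.58×10⁻⁴)·(0.0367)² / ((0.198)²·([M])³) = 11000
[M]³ = 2.68×10⁻⁹ ⇒ [M] = 0.00139 mol L⁻¹

[M] = 0.00139 mol L⁻¹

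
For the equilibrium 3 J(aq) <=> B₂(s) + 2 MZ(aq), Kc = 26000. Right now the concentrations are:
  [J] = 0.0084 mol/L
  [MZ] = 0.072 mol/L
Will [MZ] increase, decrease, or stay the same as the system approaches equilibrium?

(B₂ is a pure solid — omitted from Qc.)
Qc = [MZ]² / [J]³ = (0.072)² / (0.0084)³ = 8700
Qc = 8700 < Kc = 26000: net forward reaction.
MZ is a product, so it increases.

increase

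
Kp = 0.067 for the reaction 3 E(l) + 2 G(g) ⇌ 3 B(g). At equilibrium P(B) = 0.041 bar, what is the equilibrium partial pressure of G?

P(G) = 0.032 bar

(E is a pure liquid — omitted from Kp.)
At equilibrium, Kp = P(B)³ / P(G)² = 0.067.
(0.041)³ / (P(G))² = 0.067
P(G)² = 0.00103 ⇒ P(G) = 0.032 bar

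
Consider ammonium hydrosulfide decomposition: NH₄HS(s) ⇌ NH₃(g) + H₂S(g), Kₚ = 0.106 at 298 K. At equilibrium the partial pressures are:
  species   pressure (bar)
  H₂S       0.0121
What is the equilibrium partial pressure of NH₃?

P(NH₃) = 8.76 bar

(NH₄HS is a pure solid — omitted from Kₚ.)
At equilibrium, Kₚ = P(NH₃)·P(H₂S) = 0.106.
(P(NH₃))·(0.0121) = 0.106
P(NH₃) = 8.76 bar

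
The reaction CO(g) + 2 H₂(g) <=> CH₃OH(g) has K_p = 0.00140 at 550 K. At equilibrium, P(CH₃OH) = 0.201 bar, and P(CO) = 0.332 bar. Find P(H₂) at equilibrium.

At equilibrium, K_p = P(CH₃OH) / (P(CO)·P(H₂)²) = 0.00140.
(0.201) / ((0.332)·(P(H₂))²) = 0.00140
P(H₂)² = 432 ⇒ P(H₂) = 20.8 bar

P(H₂) = 20.8 bar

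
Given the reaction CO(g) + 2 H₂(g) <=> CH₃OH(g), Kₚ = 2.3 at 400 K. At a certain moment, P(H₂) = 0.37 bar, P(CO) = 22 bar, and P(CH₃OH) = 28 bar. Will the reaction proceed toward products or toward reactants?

Qₚ = P(CH₃OH) / (P(CO)·P(H₂)²) = (28) / ((22)·(0.37)²) = 9.3
Qₚ = 9.3 > Kₚ = 2.3, so the reverse reaction proceeds.

in the reverse direction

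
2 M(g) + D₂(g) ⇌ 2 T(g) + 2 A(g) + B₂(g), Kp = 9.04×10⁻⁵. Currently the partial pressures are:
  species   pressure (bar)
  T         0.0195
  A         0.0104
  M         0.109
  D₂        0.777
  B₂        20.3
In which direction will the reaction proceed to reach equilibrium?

Qp = P(T)²·P(A)²·P(B₂) / (P(M)²·P(D₂)) = (0.0195)²·(0.0104)²·(20.3) / ((0.109)²·(0.777)) = 9.04×10⁻⁵
Qp = 9.04×10⁻⁵ = Kp, so the system is already at equilibrium.

no net change (already at equilibrium)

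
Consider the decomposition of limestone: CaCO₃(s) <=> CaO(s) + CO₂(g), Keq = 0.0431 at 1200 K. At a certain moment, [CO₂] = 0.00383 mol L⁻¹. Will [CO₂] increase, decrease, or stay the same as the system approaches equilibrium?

increase

(CaCO₃, CaO are pure solids — omitted from Q.)
Q = [CO₂] = 0.00383
Q = 0.00383 < Keq = 0.0431: net forward reaction.
CO₂ is a product, so it increases.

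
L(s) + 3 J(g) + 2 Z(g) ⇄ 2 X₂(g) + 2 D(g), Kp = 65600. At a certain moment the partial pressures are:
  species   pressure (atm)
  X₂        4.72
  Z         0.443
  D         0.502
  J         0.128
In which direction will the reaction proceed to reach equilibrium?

forward (toward products)

(L is a pure solid — omitted from Qp.)
Qp = P(X₂)²·P(D)² / (P(J)³·P(Z)²) = (4.72)²·(0.502)² / ((0.128)³·(0.443)²) = 13600
Qp = 13600 < Kp = 65600, so the forward reaction proceeds.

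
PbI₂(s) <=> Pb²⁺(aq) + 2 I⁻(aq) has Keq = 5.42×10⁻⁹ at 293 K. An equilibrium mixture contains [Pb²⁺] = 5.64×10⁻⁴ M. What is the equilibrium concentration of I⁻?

(PbI₂ is a pure solid — omitted from Keq.)
At equilibrium, Keq = [Pb²⁺]·[I⁻]² = 5.42×10⁻⁹.
(5.64×10⁻⁴)·([I⁻])² = 5.42×10⁻⁹
[I⁻]² = 9.61×10⁻⁶ ⇒ [I⁻] = 0.00310 M

[I⁻] = 0.00310 M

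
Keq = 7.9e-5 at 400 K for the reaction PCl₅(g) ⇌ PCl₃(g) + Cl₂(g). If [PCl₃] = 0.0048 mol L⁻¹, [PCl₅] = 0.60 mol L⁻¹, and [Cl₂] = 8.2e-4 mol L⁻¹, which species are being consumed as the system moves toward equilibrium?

PCl₅ (reactants)

Q = [PCl₃]·[Cl₂] / [PCl₅] = (0.0048)·(8.2e-4) / (0.60) = 6.6e-6
Q = 6.6e-6 < Keq = 7.9e-5: net forward reaction.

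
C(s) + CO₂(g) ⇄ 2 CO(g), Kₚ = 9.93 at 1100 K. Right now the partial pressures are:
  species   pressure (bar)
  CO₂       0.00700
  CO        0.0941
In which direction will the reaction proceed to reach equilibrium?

(C is a pure solid — omitted from Qₚ.)
Qₚ = P(CO)² / P(CO₂) = (0.0941)² / (0.00700) = 1.26
Qₚ = 1.26 < Kₚ = 9.93, so the forward reaction proceeds.

to the right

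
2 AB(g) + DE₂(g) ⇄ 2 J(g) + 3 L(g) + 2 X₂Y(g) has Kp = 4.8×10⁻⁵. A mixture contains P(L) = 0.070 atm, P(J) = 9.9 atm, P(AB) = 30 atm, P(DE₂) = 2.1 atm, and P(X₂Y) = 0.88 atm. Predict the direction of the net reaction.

Qp = P(J)²·P(L)³·P(X₂Y)² / (P(AB)²·P(DE₂)) = (9.9)²·(0.070)³·(0.88)² / ((30)²·(2.1)) = 1.4×10⁻⁵
Qp = 1.4×10⁻⁵ < Kp = 4.8×10⁻⁵, so the forward reaction proceeds.

forward (toward products)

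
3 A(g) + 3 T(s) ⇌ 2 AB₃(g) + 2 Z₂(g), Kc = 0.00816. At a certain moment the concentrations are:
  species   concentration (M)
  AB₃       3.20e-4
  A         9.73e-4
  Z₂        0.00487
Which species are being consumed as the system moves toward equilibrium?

(T is a pure solid — omitted from Qc.)
Qc = [AB₃]²·[Z₂]² / [A]³ = (3.20e-4)²·(0.00487)² / (9.73e-4)³ = 0.00264
Qc = 0.00264 < Kc = 0.00816: net forward reaction.

A, T (reactants)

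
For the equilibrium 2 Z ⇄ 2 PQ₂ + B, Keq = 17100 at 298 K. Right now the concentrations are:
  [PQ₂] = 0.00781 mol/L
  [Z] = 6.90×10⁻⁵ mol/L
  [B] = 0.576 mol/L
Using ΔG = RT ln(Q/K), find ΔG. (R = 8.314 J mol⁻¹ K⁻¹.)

Q = [PQ₂]²·[B] / [Z]² = (0.00781)²·(0.576) / (6.90×10⁻⁵)² = 7380
ΔG = RT ln(Q/Keq) = (8.314 J mol⁻¹ K⁻¹)(298 K) × ln(7380/17100)
   = (2.478 kJ/mol)(-0.8403) = -2.08 kJ/mol
ΔG < 0, so the forward reaction is spontaneous (proceeds forward).

ΔG = -2.08 kJ/mol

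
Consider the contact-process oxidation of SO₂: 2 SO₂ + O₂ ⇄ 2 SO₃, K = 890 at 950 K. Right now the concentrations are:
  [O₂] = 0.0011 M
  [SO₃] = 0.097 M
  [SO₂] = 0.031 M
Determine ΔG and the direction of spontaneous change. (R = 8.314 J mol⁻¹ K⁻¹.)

Q = [SO₃]² / ([SO₂]²·[O₂]) = (0.097)² / ((0.031)²·(0.0011)) = 8900
ΔG = RT ln(Q/K) = (8.314 J mol⁻¹ K⁻¹)(950 K) × ln(8900/890)
   = (7.898 kJ/mol)(2.303) = 18.2 kJ/mol
ΔG > 0, so the forward reaction is non-spontaneous (proceeds in reverse).

ΔG = 18.2 kJ/mol; the forward reaction is non-spontaneous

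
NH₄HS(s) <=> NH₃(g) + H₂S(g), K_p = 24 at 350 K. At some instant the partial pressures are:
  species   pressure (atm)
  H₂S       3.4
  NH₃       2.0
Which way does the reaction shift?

toward products

(NH₄HS is a pure solid — omitted from Q_p.)
Q_p = P(NH₃)·P(H₂S) = (2.0)·(3.4) = 6.8
Q_p = 6.8 < K_p = 24, so the forward reaction proceeds.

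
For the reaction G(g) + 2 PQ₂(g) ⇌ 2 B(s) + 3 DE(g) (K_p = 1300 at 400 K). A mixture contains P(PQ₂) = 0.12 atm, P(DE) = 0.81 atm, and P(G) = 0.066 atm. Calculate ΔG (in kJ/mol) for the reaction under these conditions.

(B is a pure solid — omitted from Q_p.)
Q_p = P(DE)³ / (P(G)·P(PQ₂)²) = (0.81)³ / ((0.066)·(0.12)²) = 559
ΔG = RT ln(Q_p/K_p) = (8.314 J mol⁻¹ K⁻¹)(400 K) × ln(559/1300)
   = (3.326 kJ/mol)(-0.8440) = -2.81 kJ/mol
ΔG < 0, so the forward reaction is spontaneous (proceeds forward).

ΔG = -2.81 kJ/mol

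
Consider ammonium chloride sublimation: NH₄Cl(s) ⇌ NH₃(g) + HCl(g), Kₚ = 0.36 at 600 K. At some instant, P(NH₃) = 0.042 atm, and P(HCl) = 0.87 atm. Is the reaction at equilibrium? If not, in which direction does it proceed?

(NH₄Cl is a pure solid — omitted from Qₚ.)
Qₚ = P(NH₃)·P(HCl) = (0.042)·(0.87) = 0.037
Qₚ = 0.037 < Kₚ = 0.36, so the forward reaction proceeds.

to the right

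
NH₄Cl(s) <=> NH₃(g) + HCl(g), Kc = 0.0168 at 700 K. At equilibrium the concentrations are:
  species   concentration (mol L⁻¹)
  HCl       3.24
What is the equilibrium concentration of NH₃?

[NH₃] = 0.00519 mol L⁻¹

(NH₄Cl is a pure solid — omitted from Kc.)
At equilibrium, Kc = [NH₃]·[HCl] = 0.0168.
([NH₃])·(3.24) = 0.0168
[NH₃] = 0.00519 mol L⁻¹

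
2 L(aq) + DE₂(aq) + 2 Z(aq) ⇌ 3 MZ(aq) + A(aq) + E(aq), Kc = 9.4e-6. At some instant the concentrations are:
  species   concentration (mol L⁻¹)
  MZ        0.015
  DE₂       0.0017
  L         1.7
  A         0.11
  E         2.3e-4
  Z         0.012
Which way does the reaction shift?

in the reverse direction

Qc = [MZ]³·[A]·[E] / ([L]²·[DE₂]·[Z]²) = (0.015)³·(0.11)·(2.3e-4) / ((1.7)²·(0.0017)·(0.012)²) = 1.2e-4
Qc = 1.2e-4 > Kc = 9.4e-6, so the reverse reaction proceeds.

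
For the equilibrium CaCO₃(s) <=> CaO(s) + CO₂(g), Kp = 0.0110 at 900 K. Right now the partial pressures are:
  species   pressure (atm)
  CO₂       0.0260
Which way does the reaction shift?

to the left

(CaCO₃, CaO are pure solids — omitted from Qp.)
Qp = P(CO₂) = 0.0260
Qp = 0.0260 > Kp = 0.0110, so the reverse reaction proceeds.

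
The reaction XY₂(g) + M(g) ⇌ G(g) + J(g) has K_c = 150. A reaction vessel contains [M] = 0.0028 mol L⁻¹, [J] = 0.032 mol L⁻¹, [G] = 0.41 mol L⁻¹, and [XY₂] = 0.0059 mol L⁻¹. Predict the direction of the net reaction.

toward reactants

Q_c = [G]·[J] / ([XY₂]·[M]) = (0.41)·(0.032) / ((0.0059)·(0.0028)) = 790
Q_c = 790 > K_c = 150, so the reverse reaction proceeds.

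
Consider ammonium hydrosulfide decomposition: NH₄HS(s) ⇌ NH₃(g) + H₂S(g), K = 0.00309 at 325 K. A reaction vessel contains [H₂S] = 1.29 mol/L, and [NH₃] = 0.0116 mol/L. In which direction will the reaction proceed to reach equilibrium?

(NH₄HS is a pure solid — omitted from Q.)
Q = [NH₃]·[H₂S] = (0.0116)·(1.29) = 0.0150
Q = 0.0150 > K = 0.00309, so the reverse reaction proceeds.

to the left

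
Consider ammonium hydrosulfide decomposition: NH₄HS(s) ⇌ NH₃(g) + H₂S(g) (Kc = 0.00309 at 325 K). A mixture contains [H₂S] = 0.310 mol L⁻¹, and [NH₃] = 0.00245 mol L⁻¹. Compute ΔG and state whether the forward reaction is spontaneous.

ΔG = -3.79 kJ/mol; the forward reaction is spontaneous

(NH₄HS is a pure solid — omitted from Qc.)
Qc = [NH₃]·[H₂S] = (0.00245)·(0.310) = 7.60e-4
ΔG = RT ln(Qc/Kc) = (8.314 J mol⁻¹ K⁻¹)(325 K) × ln(7.60e-4/0.00309)
   = (2.702 kJ/mol)(-1.403) = -3.79 kJ/mol
ΔG < 0, so the forward reaction is spontaneous (proceeds forward).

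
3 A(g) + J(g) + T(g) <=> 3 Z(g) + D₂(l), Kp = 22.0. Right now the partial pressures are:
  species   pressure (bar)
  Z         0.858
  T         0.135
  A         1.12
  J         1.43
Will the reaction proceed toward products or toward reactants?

in the forward direction

(D₂ is a pure liquid — omitted from Qp.)
Qp = P(Z)³ / (P(A)³·P(J)·P(T)) = (0.858)³ / ((1.12)³·(1.43)·(0.135)) = 2.33
Qp = 2.33 < Kp = 22.0, so the forward reaction proceeds.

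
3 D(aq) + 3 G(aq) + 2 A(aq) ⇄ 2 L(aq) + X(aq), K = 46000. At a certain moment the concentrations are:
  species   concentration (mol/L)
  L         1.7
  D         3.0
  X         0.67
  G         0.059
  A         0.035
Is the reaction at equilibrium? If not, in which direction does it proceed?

Q = [L]²·[X] / ([D]³·[G]³·[A]²) = (1.7)²·(0.67) / ((3.0)³·(0.059)³·(0.035)²) = 2.9e5
Q = 2.9e5 > K = 46000, so the reverse reaction proceeds.

toward reactants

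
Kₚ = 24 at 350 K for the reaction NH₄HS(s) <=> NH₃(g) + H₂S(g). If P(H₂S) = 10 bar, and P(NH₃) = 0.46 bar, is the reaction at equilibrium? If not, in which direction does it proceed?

(NH₄HS is a pure solid — omitted from Qₚ.)
Qₚ = P(NH₃)·P(H₂S) = (0.46)·(10) = 4.6
Qₚ = 4.6 < Kₚ = 24, so the forward reaction proceeds.

forward (toward products)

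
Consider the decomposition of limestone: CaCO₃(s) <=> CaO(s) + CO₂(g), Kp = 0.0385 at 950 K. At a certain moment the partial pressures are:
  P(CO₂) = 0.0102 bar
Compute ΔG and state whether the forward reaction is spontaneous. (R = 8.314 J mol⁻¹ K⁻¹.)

ΔG = -10.5 kJ/mol; the forward reaction is spontaneous

(CaCO₃, CaO are pure solids — omitted from Qp.)
Qp = P(CO₂) = 0.0102
ΔG = RT ln(Qp/Kp) = (8.314 J mol⁻¹ K⁻¹)(950 K) × ln(0.0102/0.0385)
   = (7.898 kJ/mol)(-1.328) = -10.5 kJ/mol
ΔG < 0, so the forward reaction is spontaneous (proceeds forward).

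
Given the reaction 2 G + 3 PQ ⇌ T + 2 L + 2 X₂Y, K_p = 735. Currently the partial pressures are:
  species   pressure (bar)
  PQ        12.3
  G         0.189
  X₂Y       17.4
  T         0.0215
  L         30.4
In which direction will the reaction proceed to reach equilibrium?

to the right

Q_p = P(T)·P(L)²·P(X₂Y)² / (P(G)²·P(PQ)³) = (0.0215)·(30.4)²·(17.4)² / ((0.189)²·(12.3)³) = 90.5
Q_p = 90.5 < K_p = 735, so the forward reaction proceeds.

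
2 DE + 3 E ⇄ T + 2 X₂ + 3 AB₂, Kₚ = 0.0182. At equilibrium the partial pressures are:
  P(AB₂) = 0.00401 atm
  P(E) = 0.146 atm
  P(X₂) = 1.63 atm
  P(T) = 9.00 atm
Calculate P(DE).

At equilibrium, Kₚ = P(T)·P(X₂)²·P(AB₂)³ / (P(DE)²·P(E)³) = 0.0182.
(9.00)·(1.63)²·(0.00401)³ / ((P(DE))²·(0.146)³) = 0.0182
P(DE)² = 0.0272 ⇒ P(DE) = 0.165 atm

P(DE) = 0.165 atm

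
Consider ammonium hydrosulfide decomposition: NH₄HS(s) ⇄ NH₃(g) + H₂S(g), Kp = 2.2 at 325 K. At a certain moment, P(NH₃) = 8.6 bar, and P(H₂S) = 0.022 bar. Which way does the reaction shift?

(NH₄HS is a pure solid — omitted from Qp.)
Qp = P(NH₃)·P(H₂S) = (8.6)·(0.022) = 0.19
Qp = 0.19 < Kp = 2.2, so the forward reaction proceeds.

forward (toward products)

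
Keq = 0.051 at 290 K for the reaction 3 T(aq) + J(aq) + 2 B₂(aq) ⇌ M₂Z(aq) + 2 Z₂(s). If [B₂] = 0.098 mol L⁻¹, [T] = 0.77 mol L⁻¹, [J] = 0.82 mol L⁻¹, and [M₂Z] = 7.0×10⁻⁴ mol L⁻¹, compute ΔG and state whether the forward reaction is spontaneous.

(Z₂ is a pure solid — omitted from Q.)
Q = [M₂Z] / ([T]³·[J]·[B₂]²) = (7.0×10⁻⁴) / ((0.77)³·(0.82)·(0.098)²) = 0.195
ΔG = RT ln(Q/Keq) = (8.314 J mol⁻¹ K⁻¹)(290 K) × ln(0.195/0.051)
   = (2.411 kJ/mol)(1.341) = 3.23 kJ/mol
ΔG > 0, so the forward reaction is non-spontaneous (proceeds in reverse).

ΔG = 3.23 kJ/mol; the forward reaction is non-spontaneous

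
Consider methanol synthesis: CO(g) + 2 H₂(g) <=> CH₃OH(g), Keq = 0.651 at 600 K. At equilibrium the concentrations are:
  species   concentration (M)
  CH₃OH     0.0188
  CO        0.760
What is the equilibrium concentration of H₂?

[H₂] = 0.195 M

At equilibrium, Keq = [CH₃OH] / ([CO]·[H₂]²) = 0.651.
(0.0188) / ((0.760)·([H₂])²) = 0.651
[H₂]² = 0.0380 ⇒ [H₂] = 0.195 M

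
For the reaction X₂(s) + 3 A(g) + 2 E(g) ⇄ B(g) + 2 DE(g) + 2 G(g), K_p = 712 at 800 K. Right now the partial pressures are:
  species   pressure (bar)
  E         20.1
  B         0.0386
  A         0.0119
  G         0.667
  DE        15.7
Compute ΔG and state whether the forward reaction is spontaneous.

(X₂ is a pure solid — omitted from Q_p.)
Q_p = P(B)·P(DE)²·P(G)² / (P(A)³·P(E)²) = (0.0386)·(15.7)²·(0.667)² / ((0.0119)³·(20.1)²) = 6220
ΔG = RT ln(Q_p/K_p) = (8.314 J mol⁻¹ K⁻¹)(800 K) × ln(6220/712)
   = (6.651 kJ/mol)(2.167) = 14.4 kJ/mol
ΔG > 0, so the forward reaction is non-spontaneous (proceeds in reverse).

ΔG = 14.4 kJ/mol; the forward reaction is non-spontaneous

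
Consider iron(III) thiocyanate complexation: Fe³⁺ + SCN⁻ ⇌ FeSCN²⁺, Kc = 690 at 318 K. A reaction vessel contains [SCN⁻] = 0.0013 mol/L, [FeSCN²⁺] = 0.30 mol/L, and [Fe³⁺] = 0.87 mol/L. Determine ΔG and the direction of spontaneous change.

Qc = [FeSCN²⁺] / ([Fe³⁺]·[SCN⁻]) = (0.30) / ((0.87)·(0.0013)) = 265
ΔG = RT ln(Qc/Kc) = (8.314 J mol⁻¹ K⁻¹)(318 K) × ln(265/690)
   = (2.644 kJ/mol)(-0.9570) = -2.53 kJ/mol
ΔG < 0, so the forward reaction is spontaneous (proceeds forward).

ΔG = -2.53 kJ/mol; the forward reaction is spontaneous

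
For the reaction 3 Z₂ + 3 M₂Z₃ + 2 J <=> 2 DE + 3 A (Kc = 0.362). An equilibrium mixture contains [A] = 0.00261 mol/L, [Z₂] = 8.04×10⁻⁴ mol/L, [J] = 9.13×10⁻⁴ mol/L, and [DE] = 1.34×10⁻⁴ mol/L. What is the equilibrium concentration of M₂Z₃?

[M₂Z₃] = 1.27 mol/L

At equilibrium, Kc = [DE]²·[A]³ / ([Z₂]³·[M₂Z₃]³·[J]²) = 0.362.
(1.34×10⁻⁴)²·(0.00261)³ / ((8.04×10⁻⁴)³·([M₂Z₃])³·(9.13×10⁻⁴)²) = 0.362
[M₂Z₃]³ = 2.04 ⇒ [M₂Z₃] = 1.27 mol/L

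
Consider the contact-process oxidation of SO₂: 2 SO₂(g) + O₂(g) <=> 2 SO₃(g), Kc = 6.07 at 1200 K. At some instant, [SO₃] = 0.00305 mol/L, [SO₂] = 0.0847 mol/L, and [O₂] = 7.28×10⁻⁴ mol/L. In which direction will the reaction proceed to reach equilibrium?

to the right

Qc = [SO₃]² / ([SO₂]²·[O₂]) = (0.00305)² / ((0.0847)²·(7.28×10⁻⁴)) = 1.78
Qc = 1.78 < Kc = 6.07, so the forward reaction proceeds.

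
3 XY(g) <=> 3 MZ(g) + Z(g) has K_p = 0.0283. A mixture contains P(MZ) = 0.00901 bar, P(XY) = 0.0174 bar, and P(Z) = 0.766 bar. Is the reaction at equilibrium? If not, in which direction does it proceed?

Q_p = P(MZ)³·P(Z) / P(XY)³ = (0.00901)³·(0.766) / (0.0174)³ = 0.106
Q_p = 0.106 > K_p = 0.0283, so the reverse reaction proceeds.

in the reverse direction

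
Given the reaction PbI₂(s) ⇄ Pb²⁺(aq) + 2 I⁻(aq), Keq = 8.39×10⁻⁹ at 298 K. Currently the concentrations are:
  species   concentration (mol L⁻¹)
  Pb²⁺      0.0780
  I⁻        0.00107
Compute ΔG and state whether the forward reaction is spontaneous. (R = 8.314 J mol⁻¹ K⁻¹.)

(PbI₂ is a pure solid — omitted from Q.)
Q = [Pb²⁺]·[I⁻]² = (0.0780)·(0.00107)² = 8.93×10⁻⁸
ΔG = RT ln(Q/Keq) = (8.314 J mol⁻¹ K⁻¹)(298 K) × ln(8.93×10⁻⁸/8.39×10⁻⁹)
   = (2.478 kJ/mol)(2.365) = 5.86 kJ/mol
ΔG > 0, so the forward reaction is non-spontaneous (proceeds in reverse).

ΔG = 5.86 kJ/mol; the forward reaction is non-spontaneous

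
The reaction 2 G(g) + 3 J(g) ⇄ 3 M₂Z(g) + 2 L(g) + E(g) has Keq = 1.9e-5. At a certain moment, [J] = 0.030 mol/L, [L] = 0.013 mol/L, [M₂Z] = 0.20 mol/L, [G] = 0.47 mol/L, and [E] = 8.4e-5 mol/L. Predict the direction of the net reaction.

Q = [M₂Z]³·[L]²·[E] / ([G]²·[J]³) = (0.20)³·(0.013)²·(8.4e-5) / ((0.47)²·(0.030)³) = 1.9e-5
Q = 1.9e-5 = Keq, so the system is already at equilibrium.

at equilibrium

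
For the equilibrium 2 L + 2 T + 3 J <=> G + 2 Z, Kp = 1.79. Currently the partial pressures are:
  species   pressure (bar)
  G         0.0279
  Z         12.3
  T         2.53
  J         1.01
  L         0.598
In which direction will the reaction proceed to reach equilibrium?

Qp = P(G)·P(Z)² / (P(L)²·P(T)²·P(J)³) = (0.0279)·(12.3)² / ((0.598)²·(2.53)²·(1.01)³) = 1.79
Qp = 1.79 = Kp, so the system is already at equilibrium.

at equilibrium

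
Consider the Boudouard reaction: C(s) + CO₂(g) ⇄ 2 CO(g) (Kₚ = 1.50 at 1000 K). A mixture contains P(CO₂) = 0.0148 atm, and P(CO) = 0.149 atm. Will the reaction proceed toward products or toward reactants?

no net change (already at equilibrium)

(C is a pure solid — omitted from Qₚ.)
Qₚ = P(CO)² / P(CO₂) = (0.149)² / (0.0148) = 1.50
Qₚ = 1.50 = Kₚ, so the system is already at equilibrium.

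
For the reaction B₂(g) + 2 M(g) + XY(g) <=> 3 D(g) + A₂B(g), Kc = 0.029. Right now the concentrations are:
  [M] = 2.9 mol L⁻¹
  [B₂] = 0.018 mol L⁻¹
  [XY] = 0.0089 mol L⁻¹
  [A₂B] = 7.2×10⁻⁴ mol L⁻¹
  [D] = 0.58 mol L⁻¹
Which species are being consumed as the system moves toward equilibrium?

D, A₂B (products)

Qc = [D]³·[A₂B] / ([B₂]·[M]²·[XY]) = (0.58)³·(7.2×10⁻⁴) / ((0.018)·(2.9)²·(0.0089)) = 0.10
Qc = 0.10 > Kc = 0.029: net reverse reaction.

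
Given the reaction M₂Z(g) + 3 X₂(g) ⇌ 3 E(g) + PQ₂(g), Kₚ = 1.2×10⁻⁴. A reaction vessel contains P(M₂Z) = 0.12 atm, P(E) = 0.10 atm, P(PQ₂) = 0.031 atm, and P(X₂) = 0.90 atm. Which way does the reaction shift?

in the reverse direction

Qₚ = P(E)³·P(PQ₂) / (P(M₂Z)·P(X₂)³) = (0.10)³·(0.031) / ((0.12)·(0.90)³) = 3.5×10⁻⁴
Qₚ = 3.5×10⁻⁴ > Kₚ = 1.2×10⁻⁴, so the reverse reaction proceeds.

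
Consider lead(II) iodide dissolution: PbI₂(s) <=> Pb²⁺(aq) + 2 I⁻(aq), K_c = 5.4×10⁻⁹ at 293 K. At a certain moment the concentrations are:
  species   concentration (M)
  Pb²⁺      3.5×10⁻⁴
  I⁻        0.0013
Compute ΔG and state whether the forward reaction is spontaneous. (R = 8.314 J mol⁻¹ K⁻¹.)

(PbI₂ is a pure solid — omitted from Q_c.)
Q_c = [Pb²⁺]·[I⁻]² = (3.5×10⁻⁴)·(0.0013)² = 5.92×10⁻¹⁰
ΔG = RT ln(Q_c/K_c) = (8.314 J mol⁻¹ K⁻¹)(293 K) × ln(5.92×10⁻¹⁰/5.4×10⁻⁹)
   = (2.436 kJ/mol)(-2.211) = -5.39 kJ/mol
ΔG < 0, so the forward reaction is spontaneous (proceeds forward).

ΔG = -5.39 kJ/mol; the forward reaction is spontaneous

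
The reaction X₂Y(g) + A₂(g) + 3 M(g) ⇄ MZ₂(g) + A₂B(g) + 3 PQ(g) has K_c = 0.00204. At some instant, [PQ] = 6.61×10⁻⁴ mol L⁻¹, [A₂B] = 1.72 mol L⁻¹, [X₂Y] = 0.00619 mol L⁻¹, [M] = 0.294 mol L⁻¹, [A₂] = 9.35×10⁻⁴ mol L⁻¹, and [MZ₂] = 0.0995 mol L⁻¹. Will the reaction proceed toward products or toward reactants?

forward (toward products)

Q_c = [MZ₂]·[A₂B]·[PQ]³ / ([X₂Y]·[A₂]·[M]³) = (0.0995)·(1.72)·(6.61×10⁻⁴)³ / ((0.00619)·(9.35×10⁻⁴)·(0.294)³) = 3.36×10⁻⁴
Q_c = 3.36×10⁻⁴ < K_c = 0.00204, so the forward reaction proceeds.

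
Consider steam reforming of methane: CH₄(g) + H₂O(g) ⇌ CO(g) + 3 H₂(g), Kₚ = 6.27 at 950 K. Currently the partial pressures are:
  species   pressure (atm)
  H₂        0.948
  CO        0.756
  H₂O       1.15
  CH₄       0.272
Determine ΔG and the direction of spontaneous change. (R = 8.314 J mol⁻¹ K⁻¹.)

Qₚ = P(CO)·P(H₂)³ / (P(CH₄)·P(H₂O)) = (0.756)·(0.948)³ / ((0.272)·(1.15)) = 2.06
ΔG = RT ln(Qₚ/Kₚ) = (8.314 J mol⁻¹ K⁻¹)(950 K) × ln(2.06/6.27)
   = (7.898 kJ/mol)(-1.113) = -8.79 kJ/mol
ΔG < 0, so the forward reaction is spontaneous (proceeds forward).

ΔG = -8.79 kJ/mol; the forward reaction is spontaneous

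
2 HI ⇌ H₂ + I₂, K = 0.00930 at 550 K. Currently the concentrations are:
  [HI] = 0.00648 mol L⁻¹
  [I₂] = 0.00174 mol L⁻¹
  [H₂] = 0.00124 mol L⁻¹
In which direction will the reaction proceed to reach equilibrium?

Q = [H₂]·[I₂] / [HI]² = (0.00124)·(0.00174) / (0.00648)² = 0.0514
Q = 0.0514 > K = 0.00930, so the reverse reaction proceeds.

to the left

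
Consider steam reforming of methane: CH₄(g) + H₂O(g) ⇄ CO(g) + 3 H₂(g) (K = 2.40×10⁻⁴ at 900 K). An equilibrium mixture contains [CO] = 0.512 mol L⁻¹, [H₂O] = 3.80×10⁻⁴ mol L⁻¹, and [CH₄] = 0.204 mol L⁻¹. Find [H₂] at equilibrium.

At equilibrium, K = [CO]·[H₂]³ / ([CH₄]·[H₂O]) = 2.40×10⁻⁴.
(0.512)·([H₂])³ / ((0.204)·(3.80×10⁻⁴)) = 2.40×10⁻⁴
[H₂]³ = 3.63×10⁻⁸ ⇒ [H₂] = 0.00331 mol L⁻¹

[H₂] = 0.00331 mol L⁻¹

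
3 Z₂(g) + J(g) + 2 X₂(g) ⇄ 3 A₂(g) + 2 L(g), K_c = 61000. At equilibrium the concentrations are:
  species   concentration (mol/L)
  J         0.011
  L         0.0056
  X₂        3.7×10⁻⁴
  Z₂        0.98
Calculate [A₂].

At equilibrium, K_c = [A₂]³·[L]² / ([Z₂]³·[J]·[X₂]²) = 61000.
([A₂])³·(0.0056)² / ((0.98)³·(0.011)·(3.7×10⁻⁴)²) = 61000
[A₂]³ = 2.76 ⇒ [A₂] = 1.4 mol/L

[A₂] = 1.4 mol/L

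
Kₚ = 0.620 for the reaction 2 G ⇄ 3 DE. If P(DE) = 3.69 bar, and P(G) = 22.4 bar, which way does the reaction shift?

in the forward direction

Qₚ = P(DE)³ / P(G)² = (3.69)³ / (22.4)² = 0.100
Qₚ = 0.100 < Kₚ = 0.620, so the forward reaction proceeds.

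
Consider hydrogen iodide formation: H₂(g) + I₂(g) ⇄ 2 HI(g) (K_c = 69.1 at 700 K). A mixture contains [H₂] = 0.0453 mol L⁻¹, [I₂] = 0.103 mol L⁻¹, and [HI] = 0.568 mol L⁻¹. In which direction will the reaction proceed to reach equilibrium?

no net change (already at equilibrium)

Q_c = [HI]² / ([H₂]·[I₂]) = (0.568)² / ((0.0453)·(0.103)) = 69.1
Q_c = 69.1 = K_c, so the system is already at equilibrium.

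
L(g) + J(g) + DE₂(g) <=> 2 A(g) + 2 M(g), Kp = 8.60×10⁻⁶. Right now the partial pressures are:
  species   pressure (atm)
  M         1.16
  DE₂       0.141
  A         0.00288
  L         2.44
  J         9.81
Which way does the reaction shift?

Qp = P(A)²·P(M)² / (P(L)·P(J)·P(DE₂)) = (0.00288)²·(1.16)² / ((2.44)·(9.81)·(0.141)) = 3.31×10⁻⁶
Qp = 3.31×10⁻⁶ < Kp = 8.60×10⁻⁶, so the forward reaction proceeds.

to the right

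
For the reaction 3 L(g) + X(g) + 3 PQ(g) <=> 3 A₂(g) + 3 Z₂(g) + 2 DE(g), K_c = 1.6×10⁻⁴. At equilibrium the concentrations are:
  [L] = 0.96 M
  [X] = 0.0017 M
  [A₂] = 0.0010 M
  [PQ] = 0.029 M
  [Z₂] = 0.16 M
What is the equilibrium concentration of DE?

[DE] = 1.2 M

At equilibrium, K_c = [A₂]³·[Z₂]³·[DE]² / ([L]³·[X]·[PQ]³) = 1.6×10⁻⁴.
(0.0010)³·(0.16)³·([DE])² / ((0.96)³·(0.0017)·(0.029)³) = 1.6×10⁻⁴
[DE]² = 1.43 ⇒ [DE] = 1.2 M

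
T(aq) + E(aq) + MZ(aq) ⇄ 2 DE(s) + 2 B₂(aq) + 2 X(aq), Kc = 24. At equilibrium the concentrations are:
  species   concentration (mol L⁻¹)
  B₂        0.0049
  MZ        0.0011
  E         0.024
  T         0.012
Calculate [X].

(DE is a pure solid — omitted from Kc.)
At equilibrium, Kc = [B₂]²·[X]² / ([T]·[E]·[MZ]) = 24.
(0.0049)²·([X])² / ((0.012)·(0.024)·(0.0011)) = 24
[X]² = 0.317 ⇒ [X] = 0.56 mol L⁻¹

[X] = 0.56 mol L⁻¹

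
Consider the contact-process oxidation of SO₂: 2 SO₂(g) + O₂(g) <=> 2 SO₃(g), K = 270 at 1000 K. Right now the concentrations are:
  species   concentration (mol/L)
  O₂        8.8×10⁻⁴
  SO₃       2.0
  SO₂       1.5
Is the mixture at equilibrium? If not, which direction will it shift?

Q = [SO₃]² / ([SO₂]²·[O₂]) = (2.0)² / ((1.5)²·(8.8×10⁻⁴)) = 2000
Q = 2000 > K = 270: net reverse reaction.

no; Q > K, reaction proceeds in reverse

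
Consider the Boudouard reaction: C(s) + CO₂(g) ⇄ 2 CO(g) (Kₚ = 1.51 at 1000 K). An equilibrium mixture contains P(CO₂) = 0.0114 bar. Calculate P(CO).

(C is a pure solid — omitted from Kₚ.)
At equilibrium, Kₚ = P(CO)² / P(CO₂) = 1.51.
(P(CO))² / (0.0114) = 1.51
P(CO)² = 0.0172 ⇒ P(CO) = 0.131 bar

P(CO) = 0.131 bar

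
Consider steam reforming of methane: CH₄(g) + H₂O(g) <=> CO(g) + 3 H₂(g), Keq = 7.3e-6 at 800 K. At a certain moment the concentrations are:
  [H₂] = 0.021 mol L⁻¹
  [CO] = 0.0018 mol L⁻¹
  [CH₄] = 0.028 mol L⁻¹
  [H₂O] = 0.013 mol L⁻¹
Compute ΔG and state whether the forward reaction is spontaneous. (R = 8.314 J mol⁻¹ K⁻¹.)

ΔG = 12.2 kJ/mol; the forward reaction is non-spontaneous

Q = [CO]·[H₂]³ / ([CH₄]·[H₂O]) = (0.0018)·(0.021)³ / ((0.028)·(0.013)) = 4.58e-5
ΔG = RT ln(Q/Keq) = (8.314 J mol⁻¹ K⁻¹)(800 K) × ln(4.58e-5/7.3e-6)
   = (6.651 kJ/mol)(1.836) = 12.2 kJ/mol
ΔG > 0, so the forward reaction is non-spontaneous (proceeds in reverse).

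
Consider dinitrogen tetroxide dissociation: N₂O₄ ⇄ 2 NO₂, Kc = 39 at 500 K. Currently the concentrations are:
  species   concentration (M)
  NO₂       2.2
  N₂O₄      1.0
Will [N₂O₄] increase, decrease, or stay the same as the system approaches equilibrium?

decrease

Qc = [NO₂]² / [N₂O₄] = (2.2)² / (1.0) = 4.8
Qc = 4.8 < Kc = 39: net forward reaction.
N₂O₄ is a reactant, so it decreases.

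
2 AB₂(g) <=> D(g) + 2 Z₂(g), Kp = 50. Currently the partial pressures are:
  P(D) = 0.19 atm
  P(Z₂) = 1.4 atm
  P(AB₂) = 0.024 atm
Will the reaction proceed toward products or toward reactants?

to the left

Qp = P(D)·P(Z₂)² / P(AB₂)² = (0.19)·(1.4)² / (0.024)² = 650
Qp = 650 > Kp = 50, so the reverse reaction proceeds.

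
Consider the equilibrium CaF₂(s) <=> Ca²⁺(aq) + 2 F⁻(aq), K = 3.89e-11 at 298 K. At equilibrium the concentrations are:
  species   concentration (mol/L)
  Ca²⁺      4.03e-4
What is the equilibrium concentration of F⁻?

(CaF₂ is a pure solid — omitted from K.)
At equilibrium, K = [Ca²⁺]·[F⁻]² = 3.89e-11.
(4.03e-4)·([F⁻])² = 3.89e-11
[F⁻]² = 9.65e-8 ⇒ [F⁻] = 3.11e-4 mol/L

[F⁻] = 3.11e-4 mol/L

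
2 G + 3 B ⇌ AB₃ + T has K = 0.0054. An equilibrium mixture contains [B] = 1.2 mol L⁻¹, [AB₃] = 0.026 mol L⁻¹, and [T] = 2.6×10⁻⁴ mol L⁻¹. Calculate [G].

[G] = 0.027 mol L⁻¹

At equilibrium, K = [AB₃]·[T] / ([G]²·[B]³) = 0.0054.
(0.026)·(2.6×10⁻⁴) / (([G])²·(1.2)³) = 0.0054
[G]² = 7.24×10⁻⁴ ⇒ [G] = 0.027 mol L⁻¹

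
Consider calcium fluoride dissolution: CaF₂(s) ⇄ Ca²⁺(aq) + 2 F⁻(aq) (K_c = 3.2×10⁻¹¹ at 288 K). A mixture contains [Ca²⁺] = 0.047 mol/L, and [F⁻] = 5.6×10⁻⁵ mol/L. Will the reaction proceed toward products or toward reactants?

toward reactants

(CaF₂ is a pure solid — omitted from Q_c.)
Q_c = [Ca²⁺]·[F⁻]² = (0.047)·(5.6×10⁻⁵)² = 1.5×10⁻¹⁰
Q_c = 1.5×10⁻¹⁰ > K_c = 3.2×10⁻¹¹, so the reverse reaction proceeds.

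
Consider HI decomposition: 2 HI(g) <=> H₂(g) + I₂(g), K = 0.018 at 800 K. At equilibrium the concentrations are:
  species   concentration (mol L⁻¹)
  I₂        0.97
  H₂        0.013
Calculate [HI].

At equilibrium, K = [H₂]·[I₂] / [HI]² = 0.018.
(0.013)·(0.97) / ([HI])² = 0.018
[HI]² = 0.701 ⇒ [HI] = 0.84 mol L⁻¹

[HI] = 0.84 mol L⁻¹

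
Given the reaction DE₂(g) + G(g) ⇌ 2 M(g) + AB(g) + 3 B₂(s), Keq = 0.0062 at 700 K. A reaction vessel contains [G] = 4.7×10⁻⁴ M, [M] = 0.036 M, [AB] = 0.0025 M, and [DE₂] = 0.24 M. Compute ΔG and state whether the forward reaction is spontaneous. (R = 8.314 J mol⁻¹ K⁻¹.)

(B₂ is a pure solid — omitted from Q.)
Q = [M]²·[AB] / ([DE₂]·[G]) = (0.036)²·(0.0025) / ((0.24)·(4.7×10⁻⁴)) = 0.0287
ΔG = RT ln(Q/Keq) = (8.314 J mol⁻¹ K⁻¹)(700 K) × ln(0.0287/0.0062)
   = (5.820 kJ/mol)(1.532) = 8.92 kJ/mol
ΔG > 0, so the forward reaction is non-spontaneous (proceeds in reverse).

ΔG = 8.92 kJ/mol; the forward reaction is non-spontaneous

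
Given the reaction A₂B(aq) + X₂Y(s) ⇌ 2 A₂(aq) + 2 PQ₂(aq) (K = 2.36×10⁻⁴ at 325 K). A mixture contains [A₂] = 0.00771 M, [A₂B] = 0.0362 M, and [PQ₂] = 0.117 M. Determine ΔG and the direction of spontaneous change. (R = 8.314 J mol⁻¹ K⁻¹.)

ΔG = -6.35 kJ/mol; the forward reaction is spontaneous

(X₂Y is a pure solid — omitted from Q.)
Q = [A₂]²·[PQ₂]² / [A₂B] = (0.00771)²·(0.117)² / (0.0362) = 2.25×10⁻⁵
ΔG = RT ln(Q/K) = (8.314 J mol⁻¹ K⁻¹)(325 K) × ln(2.25×10⁻⁵/2.36×10⁻⁴)
   = (2.702 kJ/mol)(-2.350) = -6.35 kJ/mol
ΔG < 0, so the forward reaction is spontaneous (proceeds forward).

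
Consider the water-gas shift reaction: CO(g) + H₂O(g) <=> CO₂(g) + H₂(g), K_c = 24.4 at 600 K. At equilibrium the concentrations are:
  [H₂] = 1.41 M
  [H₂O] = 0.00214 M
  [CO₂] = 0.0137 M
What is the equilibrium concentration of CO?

[CO] = 0.370 M

At equilibrium, K_c = [CO₂]·[H₂] / ([CO]·[H₂O]) = 24.4.
(0.0137)·(1.41) / (([CO])·(0.00214)) = 24.4
[CO] = 0.370 M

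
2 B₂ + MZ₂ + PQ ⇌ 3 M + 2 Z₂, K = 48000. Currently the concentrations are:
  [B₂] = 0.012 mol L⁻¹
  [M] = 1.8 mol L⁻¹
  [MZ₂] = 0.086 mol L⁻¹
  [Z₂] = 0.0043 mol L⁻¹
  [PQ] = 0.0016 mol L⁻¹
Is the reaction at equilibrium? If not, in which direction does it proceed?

Q = [M]³·[Z₂]² / ([B₂]²·[MZ₂]·[PQ]) = (1.8)³·(0.0043)² / ((0.012)²·(0.086)·(0.0016)) = 5400
Q = 5400 < K = 48000, so the forward reaction proceeds.

to the right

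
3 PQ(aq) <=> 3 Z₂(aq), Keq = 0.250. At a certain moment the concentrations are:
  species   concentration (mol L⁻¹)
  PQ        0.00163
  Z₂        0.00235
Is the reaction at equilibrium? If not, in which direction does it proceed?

Q = [Z₂]³ / [PQ]³ = (0.00235)³ / (0.00163)³ = 3.00
Q = 3.00 > Keq = 0.250, so the reverse reaction proceeds.

reverse (toward reactants)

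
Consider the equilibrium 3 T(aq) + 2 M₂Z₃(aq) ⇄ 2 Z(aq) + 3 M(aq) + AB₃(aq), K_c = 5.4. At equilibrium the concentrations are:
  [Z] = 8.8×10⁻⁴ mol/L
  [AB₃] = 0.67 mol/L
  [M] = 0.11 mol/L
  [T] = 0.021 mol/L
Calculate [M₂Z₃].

At equilibrium, K_c = [Z]²·[M]³·[AB₃] / ([T]³·[M₂Z₃]²) = 5.4.
(8.8×10⁻⁴)²·(0.11)³·(0.67) / ((0.021)³·([M₂Z₃])²) = 5.4
[M₂Z₃]² = 1.38×10⁻⁵ ⇒ [M₂Z₃] = 0.0037 mol/L

[M₂Z₃] = 0.0037 mol/L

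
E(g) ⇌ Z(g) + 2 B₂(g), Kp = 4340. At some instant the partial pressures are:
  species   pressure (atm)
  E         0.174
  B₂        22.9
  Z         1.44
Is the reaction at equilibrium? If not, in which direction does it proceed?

at equilibrium

Qp = P(Z)·P(B₂)² / P(E) = (1.44)·(22.9)² / (0.174) = 4340
Qp = 4340 = Kp, so the system is already at equilibrium.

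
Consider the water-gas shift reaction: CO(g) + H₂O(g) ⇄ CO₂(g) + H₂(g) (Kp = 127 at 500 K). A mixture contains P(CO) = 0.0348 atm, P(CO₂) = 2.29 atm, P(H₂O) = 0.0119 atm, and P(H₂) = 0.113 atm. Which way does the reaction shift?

Qp = P(CO₂)·P(H₂) / (P(CO)·P(H₂O)) = (2.29)·(0.113) / ((0.0348)·(0.0119)) = 625
Qp = 625 > Kp = 127, so the reverse reaction proceeds.

to the left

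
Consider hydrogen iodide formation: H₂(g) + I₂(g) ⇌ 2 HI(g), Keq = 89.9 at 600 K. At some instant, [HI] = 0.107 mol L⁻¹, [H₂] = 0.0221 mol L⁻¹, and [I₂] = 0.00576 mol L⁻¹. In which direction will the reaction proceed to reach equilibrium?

Q = [HI]² / ([H₂]·[I₂]) = (0.107)² / ((0.0221)·(0.00576)) = 89.9
Q = 89.9 = Keq, so the system is already at equilibrium.

neither direction; the system is at equilibrium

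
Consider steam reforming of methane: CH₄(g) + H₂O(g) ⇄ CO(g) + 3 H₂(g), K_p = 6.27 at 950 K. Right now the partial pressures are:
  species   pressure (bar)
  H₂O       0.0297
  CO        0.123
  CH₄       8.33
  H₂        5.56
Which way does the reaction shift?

Q_p = P(CO)·P(H₂)³ / (P(CH₄)·P(H₂O)) = (0.123)·(5.56)³ / ((8.33)·(0.0297)) = 85.5
Q_p = 85.5 > K_p = 6.27, so the reverse reaction proceeds.

toward reactants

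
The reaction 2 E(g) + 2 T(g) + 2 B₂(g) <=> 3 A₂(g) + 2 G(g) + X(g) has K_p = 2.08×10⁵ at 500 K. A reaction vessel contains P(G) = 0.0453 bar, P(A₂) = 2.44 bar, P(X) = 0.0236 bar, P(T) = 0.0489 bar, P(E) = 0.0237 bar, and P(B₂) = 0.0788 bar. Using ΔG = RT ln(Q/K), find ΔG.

ΔG = -3.75 kJ/mol

Q_p = P(A₂)³·P(G)²·P(X) / (P(E)²·P(T)²·P(B₂)²) = (2.44)³·(0.0453)²·(0.0236) / ((0.0237)²·(0.0489)²·(0.0788)²) = 84400
ΔG = RT ln(Q_p/K_p) = (8.314 J mol⁻¹ K⁻¹)(500 K) × ln(84400/2.08×10⁵)
   = (4.157 kJ/mol)(-0.9020) = -3.75 kJ/mol
ΔG < 0, so the forward reaction is spontaneous (proceeds forward).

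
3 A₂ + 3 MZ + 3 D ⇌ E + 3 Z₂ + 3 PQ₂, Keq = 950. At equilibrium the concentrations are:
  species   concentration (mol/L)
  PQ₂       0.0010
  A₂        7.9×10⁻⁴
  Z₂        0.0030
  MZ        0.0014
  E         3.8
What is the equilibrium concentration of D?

[D] = 0.43 mol/L

At equilibrium, Keq = [E]·[Z₂]³·[PQ₂]³ / ([A₂]³·[MZ]³·[D]³) = 950.
(3.8)·(0.0030)³·(0.0010)³ / ((7.9×10⁻⁴)³·(0.0014)³·([D])³) = 950
[D]³ = 0.0798 ⇒ [D] = 0.43 mol/L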